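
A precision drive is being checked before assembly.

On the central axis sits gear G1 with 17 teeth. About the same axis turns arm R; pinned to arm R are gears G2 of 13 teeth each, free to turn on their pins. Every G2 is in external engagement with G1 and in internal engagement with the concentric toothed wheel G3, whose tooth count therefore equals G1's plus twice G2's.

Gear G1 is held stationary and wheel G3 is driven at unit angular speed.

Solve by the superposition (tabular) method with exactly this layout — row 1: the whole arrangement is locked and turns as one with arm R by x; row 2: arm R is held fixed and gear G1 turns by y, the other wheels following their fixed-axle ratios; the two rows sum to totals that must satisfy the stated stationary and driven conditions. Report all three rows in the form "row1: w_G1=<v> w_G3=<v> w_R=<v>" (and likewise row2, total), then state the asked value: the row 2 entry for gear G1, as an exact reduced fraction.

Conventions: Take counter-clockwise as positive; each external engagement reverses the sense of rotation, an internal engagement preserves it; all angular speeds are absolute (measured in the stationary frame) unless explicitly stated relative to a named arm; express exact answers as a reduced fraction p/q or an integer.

row1: w_G1=43/60 w_G3=43/60 w_R=43/60
row2: w_G1=-43/60 w_G3=17/60 w_R=0
total: w_G1=0 w_G3=1 w_R=43/60
asked value: -43/60

recognized (axles ride arm R): planetary set, 17/13/43 teeth
row 1 — lock + rotate with arm: ω_sun = ω_ring = ω_arm = x
row 2: sun turns y, ring = −(17/43)·y, arm 0
boundary: total ω_sun = x + y = 0 and total ω_ring = x − (17/43)·y = 1  ⇒  y = -43/60, x = 43/60
row 2 ring = −(17/43)·(-43/60) = 17/60
totals (row 1 + row 2): sun 43/60 + (-43/60) = 0, ring 43/60 + 17/60 = 1, arm 43/60 + 0 = 43/60
asked cell (row2, sun) = -43/60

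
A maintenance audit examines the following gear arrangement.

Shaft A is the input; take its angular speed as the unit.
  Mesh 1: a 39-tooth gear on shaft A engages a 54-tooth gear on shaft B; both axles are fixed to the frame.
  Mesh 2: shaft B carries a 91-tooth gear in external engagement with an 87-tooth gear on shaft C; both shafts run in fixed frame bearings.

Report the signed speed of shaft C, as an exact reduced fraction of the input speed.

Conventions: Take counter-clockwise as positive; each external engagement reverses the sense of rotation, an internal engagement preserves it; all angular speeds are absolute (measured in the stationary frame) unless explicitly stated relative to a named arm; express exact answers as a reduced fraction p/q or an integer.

2-mesh fixed-axis compound train (all bearings frame-fixed)
mesh 1 [39T→54T]: |ω|/ω_in = 1×39/54 = 13/18, sense flips to −
mesh 2 [91T→87T]: |ω|/ω_in = (13/18)×91/87 = 1183/1566, sense flips to +
signed output speed (× input speed) = 1183/1566

1183/1566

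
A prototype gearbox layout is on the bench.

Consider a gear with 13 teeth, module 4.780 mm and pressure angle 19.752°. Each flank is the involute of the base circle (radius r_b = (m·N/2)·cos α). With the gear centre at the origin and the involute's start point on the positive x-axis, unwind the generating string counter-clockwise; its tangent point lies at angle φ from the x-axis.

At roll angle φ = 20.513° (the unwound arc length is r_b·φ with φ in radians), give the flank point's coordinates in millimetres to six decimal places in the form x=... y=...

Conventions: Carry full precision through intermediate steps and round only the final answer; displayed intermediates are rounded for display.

recognized (one wheel, involute flank): single-mesh tooth geometry, m = 4.780, N = 13
pitch radius r_p = m·N/2 = 4.780·13/2 = 31.070000
base radius r_b = r_p·cos α = 31.070000·cos 19.752° = 29.241972
roll angle φ = 20.513° = 0.35801939 rad
x = r_b·(cos φ + φ·sin φ) = 31.056431
y = r_b·(sin φ − φ·cos φ) = 0.441599

x=31.056431 y=0.441599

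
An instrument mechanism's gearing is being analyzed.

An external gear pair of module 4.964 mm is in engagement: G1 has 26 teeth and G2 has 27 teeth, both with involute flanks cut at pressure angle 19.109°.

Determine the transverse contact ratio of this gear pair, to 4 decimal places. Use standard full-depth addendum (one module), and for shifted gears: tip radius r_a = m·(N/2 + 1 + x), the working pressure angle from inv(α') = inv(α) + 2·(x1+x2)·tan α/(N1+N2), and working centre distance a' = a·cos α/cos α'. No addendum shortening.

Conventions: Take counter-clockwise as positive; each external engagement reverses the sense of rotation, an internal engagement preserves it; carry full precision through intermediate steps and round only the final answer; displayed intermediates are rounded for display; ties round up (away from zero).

1.6627

recognized (one external pair, fixed centres): single-mesh tooth geometry, m = 4.964, N1 = 26, N2 = 27
base radii: r_b1 = 60.976126, r_b2 = 63.321361
tip radii: r_a1 = 69.496000, r_a2 = 71.978000
no profile shift: α' = α, a' = a
action lengths: √(r_a1²−r_b1²) = 33.340758, √(r_a2²−r_b2²) = 34.223350
base pitch p_b = π·m·cos α = 14.735550
CR = (33.340758 + 34.223350 − 131.546000·sin 19.10900°)/14.735550 = 1.662671
contact ratio ≈ 1.6627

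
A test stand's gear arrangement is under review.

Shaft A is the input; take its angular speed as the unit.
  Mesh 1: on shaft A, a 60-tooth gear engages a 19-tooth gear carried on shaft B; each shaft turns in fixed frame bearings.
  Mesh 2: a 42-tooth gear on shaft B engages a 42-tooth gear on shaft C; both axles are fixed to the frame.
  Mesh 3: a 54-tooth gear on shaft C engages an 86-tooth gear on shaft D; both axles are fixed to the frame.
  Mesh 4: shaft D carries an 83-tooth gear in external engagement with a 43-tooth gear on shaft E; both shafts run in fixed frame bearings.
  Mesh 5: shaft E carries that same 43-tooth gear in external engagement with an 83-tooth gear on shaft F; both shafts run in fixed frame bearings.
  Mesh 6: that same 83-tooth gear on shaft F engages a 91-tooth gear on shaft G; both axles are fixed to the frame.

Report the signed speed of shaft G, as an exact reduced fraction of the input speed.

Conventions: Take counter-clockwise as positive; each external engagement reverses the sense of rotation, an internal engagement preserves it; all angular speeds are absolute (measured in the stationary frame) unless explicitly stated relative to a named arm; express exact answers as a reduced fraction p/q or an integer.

134460/74347

6-mesh fixed-axis compound train (all bearings frame-fixed)
mesh 1 [60T→19T]: |ω|/ω_in = 1×60/19 = 60/19, sense flips to −
mesh 2 [42T→42T]: |ω|/ω_in = (60/19)×42/42 = 60/19, sense flips to +
mesh 3 [54T→86T]: |ω|/ω_in = (60/19)×54/86 = 1620/817, sense flips to −
mesh 4 [83T→43T]: |ω|/ω_in = (1620/817)×83/43 = 134460/35131, sense flips to +
mesh 5 [43T→83T]: |ω|/ω_in = (134460/35131)×43/83 = 1620/817, sense flips to −
mesh 6 [83T→91T]: |ω|/ω_in = (1620/817)×83/91 = 134460/74347, sense flips to +
signed output speed (× input speed) = 134460/74347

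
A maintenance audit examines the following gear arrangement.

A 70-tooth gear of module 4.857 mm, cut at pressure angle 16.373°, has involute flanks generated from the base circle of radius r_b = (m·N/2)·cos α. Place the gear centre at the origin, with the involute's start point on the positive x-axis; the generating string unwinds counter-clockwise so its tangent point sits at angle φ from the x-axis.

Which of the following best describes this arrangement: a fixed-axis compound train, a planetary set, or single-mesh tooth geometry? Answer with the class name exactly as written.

class = single-mesh tooth geometry [base-circle involute, m = 4.857, 70T]
classification: single-mesh tooth geometry

single-mesh tooth geometry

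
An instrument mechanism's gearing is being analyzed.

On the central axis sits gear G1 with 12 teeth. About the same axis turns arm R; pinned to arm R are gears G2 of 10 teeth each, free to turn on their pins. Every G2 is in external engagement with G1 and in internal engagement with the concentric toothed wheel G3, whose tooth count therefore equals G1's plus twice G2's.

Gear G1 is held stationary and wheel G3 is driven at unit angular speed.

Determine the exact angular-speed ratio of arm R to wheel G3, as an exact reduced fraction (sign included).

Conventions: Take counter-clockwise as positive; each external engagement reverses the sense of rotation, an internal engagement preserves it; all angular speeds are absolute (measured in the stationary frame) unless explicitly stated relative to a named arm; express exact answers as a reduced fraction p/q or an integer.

class = planetary set [G3 = 12+2·10 = 32; Willis about the carrier]
ring teeth: 12 + 2·10 = 32
12(ω_sun−ω_arm) = −32(ω_ring−ω_arm),  ω_sun = 0, ω_ring = 1
12(0−ω_arm) = −32(1−ω_arm)  ⇒  44·ω_arm = 32  ⇒  ω_arm = 8/11
ω_out/ω_in = 8/11

8/11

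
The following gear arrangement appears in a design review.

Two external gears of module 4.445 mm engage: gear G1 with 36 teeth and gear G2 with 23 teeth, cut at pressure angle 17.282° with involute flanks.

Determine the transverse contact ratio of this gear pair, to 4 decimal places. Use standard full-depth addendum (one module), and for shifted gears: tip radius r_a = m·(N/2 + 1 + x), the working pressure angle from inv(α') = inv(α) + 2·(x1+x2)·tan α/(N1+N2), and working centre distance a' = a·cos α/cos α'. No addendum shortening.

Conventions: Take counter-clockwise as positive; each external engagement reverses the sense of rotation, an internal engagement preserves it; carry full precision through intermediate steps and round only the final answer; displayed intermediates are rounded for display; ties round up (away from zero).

1.7694

recognized (one external pair, fixed centres): single-mesh tooth geometry, m = 4.445, N1 = 36, N2 = 23
base radii: r_b1 = 76.397883, r_b2 = 48.809758
tip radii: r_a1 = 84.455000, r_a2 = 55.562500
no profile shift: α' = α, a' = a
action lengths: √(r_a1²−r_b1²) = 36.000147, √(r_a2²−r_b2²) = 26.548049
base pitch p_b = π·m·cos α = 13.333946
CR = (36.000147 + 26.548049 − 131.127500·sin 17.28200°)/13.333946 = 1.769432
contact ratio ≈ 1.7694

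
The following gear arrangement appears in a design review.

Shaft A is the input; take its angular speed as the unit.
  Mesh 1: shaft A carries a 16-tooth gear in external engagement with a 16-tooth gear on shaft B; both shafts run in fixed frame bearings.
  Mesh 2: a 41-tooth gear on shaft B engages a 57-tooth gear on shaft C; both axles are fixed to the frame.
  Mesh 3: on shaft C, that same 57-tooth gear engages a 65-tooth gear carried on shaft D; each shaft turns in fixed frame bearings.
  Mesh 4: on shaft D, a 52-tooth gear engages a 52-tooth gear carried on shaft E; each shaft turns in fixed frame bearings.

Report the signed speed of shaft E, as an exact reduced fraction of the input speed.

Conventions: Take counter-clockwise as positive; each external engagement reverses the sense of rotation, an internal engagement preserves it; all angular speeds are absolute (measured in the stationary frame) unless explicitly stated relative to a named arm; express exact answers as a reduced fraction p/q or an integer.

41/65

4-mesh fixed-axis compound train (all bearings frame-fixed)
mesh 1 [16T→16T]: |ω|/ω_in = 1×16/16 = 1, sense flips to −
mesh 2 [41T→57T]: |ω|/ω_in = 1×41/57 = 41/57, sense flips to +
mesh 3 [57T→65T]: |ω|/ω_in = (41/57)×57/65 = 41/65, sense flips to −
mesh 4 [52T→52T]: |ω|/ω_in = (41/65)×52/52 = 41/65, sense flips to +
signed output speed (× input speed) = 41/65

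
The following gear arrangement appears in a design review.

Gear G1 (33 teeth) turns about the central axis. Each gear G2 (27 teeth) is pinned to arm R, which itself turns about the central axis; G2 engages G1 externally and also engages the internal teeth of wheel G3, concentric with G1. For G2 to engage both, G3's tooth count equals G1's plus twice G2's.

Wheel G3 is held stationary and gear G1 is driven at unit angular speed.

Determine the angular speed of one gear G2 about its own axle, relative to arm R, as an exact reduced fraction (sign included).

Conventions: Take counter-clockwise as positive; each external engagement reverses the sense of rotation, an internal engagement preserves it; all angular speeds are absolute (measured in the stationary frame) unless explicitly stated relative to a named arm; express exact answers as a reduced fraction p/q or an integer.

topology: planetary set — G1 33T / G2 27T / G3 87T, arm = carrier (Willis)
ring teeth: 33 + 2·27 = 87
33(ω_sun−ω_arm) = −87(ω_ring−ω_arm),  ω_ring = 0, ω_sun = 1
33(1−ω_arm) = −87(0−ω_arm)  ⇒  120·ω_arm = 33  ⇒  ω_arm = 11/40
sun–planet mesh: 33·(1−11/40) = −27·(ω_p−ω_arm)  ⇒  ω_p−ω_arm = -319/360
exact speed ratio = -319/360

-319/360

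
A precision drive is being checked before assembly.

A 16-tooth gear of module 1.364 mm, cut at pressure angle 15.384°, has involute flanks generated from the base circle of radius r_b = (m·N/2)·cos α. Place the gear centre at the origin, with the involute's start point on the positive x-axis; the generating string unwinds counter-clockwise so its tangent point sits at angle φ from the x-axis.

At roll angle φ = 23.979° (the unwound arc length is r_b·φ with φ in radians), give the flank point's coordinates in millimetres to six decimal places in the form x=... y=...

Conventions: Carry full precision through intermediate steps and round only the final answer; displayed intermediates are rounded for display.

recognized (one wheel, involute flank): single-mesh tooth geometry, m = 1.364, N = 16
pitch radius r_p = m·N/2 = 1.364·16/2 = 10.912000
base radius r_b = r_p·cos α = 10.912000·cos 15.384° = 10.521018
roll angle φ = 23.979° = 0.41851250 rad
x = r_b·(cos φ + φ·sin φ) = 11.402455
y = r_b·(sin φ − φ·cos φ) = 0.252601

x=11.402455 y=0.252601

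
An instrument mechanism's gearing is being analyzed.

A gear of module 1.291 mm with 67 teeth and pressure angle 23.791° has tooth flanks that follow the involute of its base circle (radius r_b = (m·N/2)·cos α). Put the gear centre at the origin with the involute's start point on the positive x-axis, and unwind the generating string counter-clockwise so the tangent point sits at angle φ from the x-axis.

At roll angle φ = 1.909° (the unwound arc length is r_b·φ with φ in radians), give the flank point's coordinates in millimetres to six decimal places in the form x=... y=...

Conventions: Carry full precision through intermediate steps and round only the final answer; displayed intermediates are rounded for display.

recognized (one wheel, involute flank): single-mesh tooth geometry, m = 1.291, N = 67
pitch radius r_p = m·N/2 = 1.291·67/2 = 43.248500
base radius r_b = r_p·cos α = 43.248500·cos 23.791° = 39.573374
roll angle φ = 1.909° = 0.03331834 rad
x = r_b·(cos φ + φ·sin φ) = 39.595334
y = r_b·(sin φ − φ·cos φ) = 0.000488

x=39.595334 y=0.000488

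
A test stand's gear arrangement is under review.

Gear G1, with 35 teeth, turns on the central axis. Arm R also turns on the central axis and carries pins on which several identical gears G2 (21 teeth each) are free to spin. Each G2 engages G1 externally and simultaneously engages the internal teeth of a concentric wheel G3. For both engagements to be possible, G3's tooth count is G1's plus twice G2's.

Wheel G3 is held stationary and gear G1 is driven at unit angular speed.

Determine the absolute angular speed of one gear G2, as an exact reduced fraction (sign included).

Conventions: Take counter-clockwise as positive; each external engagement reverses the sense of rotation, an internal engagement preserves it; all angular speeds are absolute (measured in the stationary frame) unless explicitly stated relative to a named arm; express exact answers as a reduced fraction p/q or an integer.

-5/6

planetary set (35T centre, 21T on arm, 77T internal) — Willis relation
ring teeth: 35 + 2·21 = 77
35(ω_sun−ω_arm) = −77(ω_ring−ω_arm),  ω_ring = 0, ω_sun = 1
35(1−ω_arm) = −77(0−ω_arm)  ⇒  112·ω_arm = 35  ⇒  ω_arm = 5/16
sun–planet mesh: 35·(1−5/16) = −21·(ω_p−ω_arm)  ⇒  ω_p−ω_arm = -55/48
ω_p = 5/16 − 55/48 = -5/6
exact speed ratio = -5/6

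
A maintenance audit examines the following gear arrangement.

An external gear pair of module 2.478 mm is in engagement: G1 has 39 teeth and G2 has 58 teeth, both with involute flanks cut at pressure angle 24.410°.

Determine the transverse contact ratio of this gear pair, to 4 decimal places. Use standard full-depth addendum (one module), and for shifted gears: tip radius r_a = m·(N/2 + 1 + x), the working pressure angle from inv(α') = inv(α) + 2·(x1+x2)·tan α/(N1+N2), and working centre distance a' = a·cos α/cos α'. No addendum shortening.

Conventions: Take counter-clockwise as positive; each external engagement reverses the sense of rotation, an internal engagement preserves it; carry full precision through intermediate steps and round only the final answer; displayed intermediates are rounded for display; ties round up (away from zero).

1.5505

class = single-mesh tooth geometry [involute pair 39T × 58T, m = 2.478]
base radii: r_b1 = 44.001661, r_b2 = 65.438367
tip radii: r_a1 = 50.799000, r_a2 = 74.340000
no profile shift: α' = α, a' = a
action lengths: √(r_a1²−r_b1²) = 25.384883, √(r_a2²−r_b2²) = 35.274009
base pitch p_b = π·m·cos α = 7.088989
CR = (25.384883 + 35.274009 − 120.183000·sin 24.41000°)/7.088989 = 1.550526
contact ratio ≈ 1.5505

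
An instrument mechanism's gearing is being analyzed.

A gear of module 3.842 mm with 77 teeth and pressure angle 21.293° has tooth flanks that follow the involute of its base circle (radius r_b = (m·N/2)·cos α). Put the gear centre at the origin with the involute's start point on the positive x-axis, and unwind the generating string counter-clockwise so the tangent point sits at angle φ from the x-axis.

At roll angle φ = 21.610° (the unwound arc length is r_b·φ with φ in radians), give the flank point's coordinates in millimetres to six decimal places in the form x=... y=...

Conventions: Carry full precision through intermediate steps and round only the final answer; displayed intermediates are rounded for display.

x=147.276348 y=2.429939

topology: single-mesh involute geometry — m = 3.842, N = 77
pitch radius r_p = m·N/2 = 3.842·77/2 = 147.917000
base radius r_b = r_p·cos α = 147.917000·cos 21.293° = 137.819535
roll angle φ = 21.610° = 0.37716565 rad
x = r_b·(cos φ + φ·sin φ) = 147.276348
y = r_b·(sin φ − φ·cos φ) = 2.429939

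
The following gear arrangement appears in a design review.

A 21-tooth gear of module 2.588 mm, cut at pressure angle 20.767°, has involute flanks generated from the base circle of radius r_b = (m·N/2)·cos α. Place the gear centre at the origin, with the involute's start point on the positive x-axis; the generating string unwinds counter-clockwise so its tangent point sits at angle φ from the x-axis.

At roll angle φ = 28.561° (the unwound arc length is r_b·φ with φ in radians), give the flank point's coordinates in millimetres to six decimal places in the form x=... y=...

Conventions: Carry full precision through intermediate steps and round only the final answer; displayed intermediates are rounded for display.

recognized (one wheel, involute flank): single-mesh tooth geometry, m = 2.588, N = 21
pitch radius r_p = m·N/2 = 2.588·21/2 = 27.174000
base radius r_b = r_p·cos α = 27.174000·cos 20.767° = 25.408507
roll angle φ = 28.561° = 0.49848349 rad
x = r_b·(cos φ + φ·sin φ) = 28.371917
y = r_b·(sin φ − φ·cos φ) = 1.023246

x=28.371917 y=1.023246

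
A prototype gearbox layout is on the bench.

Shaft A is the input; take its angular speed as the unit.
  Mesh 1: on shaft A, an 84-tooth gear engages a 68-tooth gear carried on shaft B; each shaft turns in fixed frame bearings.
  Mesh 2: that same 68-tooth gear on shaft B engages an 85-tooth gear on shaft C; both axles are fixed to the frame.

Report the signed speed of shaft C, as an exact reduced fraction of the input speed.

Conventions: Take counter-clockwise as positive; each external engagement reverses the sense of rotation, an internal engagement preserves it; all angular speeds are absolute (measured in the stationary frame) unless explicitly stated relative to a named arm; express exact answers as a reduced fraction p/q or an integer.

84/85

2-mesh fixed-axis compound train (all bearings frame-fixed)
mesh 1 [84T→68T]: |ω|/ω_in = 1×84/68 = 21/17, sense flips to −
mesh 2 [68T→85T]: |ω|/ω_in = (21/17)×68/85 = 84/85, sense flips to +
signed output speed (× input speed) = 84/85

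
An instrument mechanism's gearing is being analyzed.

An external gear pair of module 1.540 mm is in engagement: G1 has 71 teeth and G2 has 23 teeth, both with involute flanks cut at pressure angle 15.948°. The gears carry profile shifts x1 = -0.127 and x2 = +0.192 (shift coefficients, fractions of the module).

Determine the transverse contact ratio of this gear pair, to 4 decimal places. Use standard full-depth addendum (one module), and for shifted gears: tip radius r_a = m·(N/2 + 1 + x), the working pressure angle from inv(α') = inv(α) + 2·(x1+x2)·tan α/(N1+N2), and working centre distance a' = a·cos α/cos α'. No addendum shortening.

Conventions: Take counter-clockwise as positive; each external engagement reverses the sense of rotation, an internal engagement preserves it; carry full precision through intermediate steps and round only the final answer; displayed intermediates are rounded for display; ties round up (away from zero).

single-mesh involute tooth geometry (71T engaging 23T at module 1.540)
base radii: r_b1 = 52.565832, r_b2 = 17.028368
tip radii: r_a1 = 56.014420, r_a2 = 19.545680
inv(α') = inv(15.948°) + 2·(-0.127+0.192)·tan α/(71+23) = 0.00781354  ⇒  α' = 16.22035°
a' = a·cos α / cos α' = 72.3800·cos 15.948°/cos 16.22035° = 72.479272
action lengths: √(r_a1²−r_b1²) = 19.350674, √(r_a2²−r_b2²) = 9.595222
base pitch p_b = π·m·cos α = 4.651843
CR = (19.350674 + 9.595222 − 72.479272·sin 16.22035°)/4.651843 = 1.870248
contact ratio ≈ 1.8702

1.8702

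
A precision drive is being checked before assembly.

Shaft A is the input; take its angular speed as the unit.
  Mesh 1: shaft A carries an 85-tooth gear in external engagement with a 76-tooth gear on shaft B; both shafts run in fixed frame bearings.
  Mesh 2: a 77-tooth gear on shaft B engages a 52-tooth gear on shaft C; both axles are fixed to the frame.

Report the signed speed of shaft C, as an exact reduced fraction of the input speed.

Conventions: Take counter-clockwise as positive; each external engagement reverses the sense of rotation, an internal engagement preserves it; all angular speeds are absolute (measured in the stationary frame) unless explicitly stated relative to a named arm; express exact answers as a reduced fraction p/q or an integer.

6545/3952

2-mesh fixed-axis compound train (all bearings frame-fixed)
mesh 1 [85T→76T]: |ω|/ω_in = 1×85/76 = 85/76, sense flips to −
mesh 2 [77T→52T]: |ω|/ω_in = (85/76)×77/52 = 6545/3952, sense flips to +
signed output speed (× input speed) = 6545/3952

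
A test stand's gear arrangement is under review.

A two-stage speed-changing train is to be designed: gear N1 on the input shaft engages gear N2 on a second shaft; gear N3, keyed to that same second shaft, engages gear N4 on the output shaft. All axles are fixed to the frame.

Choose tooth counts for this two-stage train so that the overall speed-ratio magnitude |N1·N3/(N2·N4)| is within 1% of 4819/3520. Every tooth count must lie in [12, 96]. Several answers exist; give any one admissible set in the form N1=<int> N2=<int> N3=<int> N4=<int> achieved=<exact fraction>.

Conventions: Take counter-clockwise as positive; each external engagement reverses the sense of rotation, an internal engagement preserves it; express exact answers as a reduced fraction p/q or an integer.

N1=61 N2=40 N3=79 N4=88 achieved=4819/3520

class = fixed-axis compound train [2-stage, 4819/3520 wanted]
target = 4819/3520 in lowest terms: an exact hit needs N1·N3 = k·4819 and N2·N4 = k·3520 for one integer k, every count in [12, 96]; additionally prefer no 1:1 stage (N1 ≠ N2, N3 ≠ N4)
k = 1: N1·N3 = 4819 = 61·79, N2·N4 = 3520 = 40·88
achieved = 61·79/(40·88) = 4819/3520; |achieved − target| = 0 ≤ 4819/352000 ✓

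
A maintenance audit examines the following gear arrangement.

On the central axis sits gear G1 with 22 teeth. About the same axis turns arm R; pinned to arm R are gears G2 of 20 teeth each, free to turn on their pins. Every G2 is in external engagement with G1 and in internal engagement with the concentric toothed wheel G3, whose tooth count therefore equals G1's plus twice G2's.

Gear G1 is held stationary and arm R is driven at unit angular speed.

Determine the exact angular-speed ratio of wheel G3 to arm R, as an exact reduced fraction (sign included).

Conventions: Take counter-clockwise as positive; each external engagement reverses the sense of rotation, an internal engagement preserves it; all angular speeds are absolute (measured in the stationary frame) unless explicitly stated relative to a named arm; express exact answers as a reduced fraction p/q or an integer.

topology: planetary set — G1 22T / G2 20T / G3 62T, arm = carrier (Willis)
ring teeth: 22 + 2·20 = 62
22(ω_sun−ω_arm) = −62(ω_ring−ω_arm),  ω_sun = 0, ω_arm = 1
ω_ring = 1 − (22/62)(0−1) = 42/31
ω_out/ω_in = 42/31

42/31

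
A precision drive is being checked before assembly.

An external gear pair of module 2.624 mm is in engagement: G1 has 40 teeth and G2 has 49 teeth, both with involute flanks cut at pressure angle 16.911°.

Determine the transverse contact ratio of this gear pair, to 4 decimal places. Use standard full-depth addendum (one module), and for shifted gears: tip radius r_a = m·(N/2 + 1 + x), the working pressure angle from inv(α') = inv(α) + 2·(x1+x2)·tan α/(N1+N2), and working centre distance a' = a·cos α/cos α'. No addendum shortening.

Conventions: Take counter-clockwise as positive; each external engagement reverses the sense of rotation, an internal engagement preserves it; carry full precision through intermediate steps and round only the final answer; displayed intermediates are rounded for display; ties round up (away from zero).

1.9118

topology: single-mesh involute geometry — m = 2.624, 40T/49T pair
base radii: r_b1 = 50.210647, r_b2 = 61.508043
tip radii: r_a1 = 55.104000, r_a2 = 66.912000
no profile shift: α' = α, a' = a
action lengths: √(r_a1²−r_b1²) = 22.701140, √(r_a2²−r_b2²) = 26.343433
base pitch p_b = π·m·cos α = 7.887070
CR = (22.701140 + 26.343433 − 116.768000·sin 16.91100°)/7.887070 = 1.911788
contact ratio ≈ 1.9118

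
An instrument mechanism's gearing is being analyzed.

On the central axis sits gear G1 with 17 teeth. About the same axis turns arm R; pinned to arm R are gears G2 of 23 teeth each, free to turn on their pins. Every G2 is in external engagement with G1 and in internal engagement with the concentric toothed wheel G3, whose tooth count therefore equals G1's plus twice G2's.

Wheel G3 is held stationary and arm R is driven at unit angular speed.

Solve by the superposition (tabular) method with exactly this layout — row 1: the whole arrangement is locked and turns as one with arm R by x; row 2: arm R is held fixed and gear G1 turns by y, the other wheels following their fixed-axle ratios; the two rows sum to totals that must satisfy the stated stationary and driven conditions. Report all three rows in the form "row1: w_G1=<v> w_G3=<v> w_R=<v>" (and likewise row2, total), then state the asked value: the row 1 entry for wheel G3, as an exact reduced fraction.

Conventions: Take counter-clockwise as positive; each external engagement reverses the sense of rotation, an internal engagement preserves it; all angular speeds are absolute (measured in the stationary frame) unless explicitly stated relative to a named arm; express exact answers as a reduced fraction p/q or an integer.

topology: planetary set — G1 17T / G2 23T / G3 63T, arm = carrier (Willis)
superposition row 1 [locked train]: every member turns x
row 2 — arm fixed, fixed-axis ratios: sun y, ring −(17/63)·y, arm 0
boundary: total ω_ring = x − (17/63)·y = 0 and total ω_arm = x = 1  ⇒  y = 63/17, x = 1
row 2 ring = −(17/63)·63/17 = -1
totals (row 1 + row 2): sun 1 + 63/17 = 80/17, ring 1 + (-1) = 0, arm 1 + 0 = 1
asked cell (row1, ring) = 1

row1: w_G1=1 w_G3=1 w_R=1
row2: w_G1=63/17 w_G3=-1 w_R=0
total: w_G1=80/17 w_G3=0 w_R=1
asked value: 1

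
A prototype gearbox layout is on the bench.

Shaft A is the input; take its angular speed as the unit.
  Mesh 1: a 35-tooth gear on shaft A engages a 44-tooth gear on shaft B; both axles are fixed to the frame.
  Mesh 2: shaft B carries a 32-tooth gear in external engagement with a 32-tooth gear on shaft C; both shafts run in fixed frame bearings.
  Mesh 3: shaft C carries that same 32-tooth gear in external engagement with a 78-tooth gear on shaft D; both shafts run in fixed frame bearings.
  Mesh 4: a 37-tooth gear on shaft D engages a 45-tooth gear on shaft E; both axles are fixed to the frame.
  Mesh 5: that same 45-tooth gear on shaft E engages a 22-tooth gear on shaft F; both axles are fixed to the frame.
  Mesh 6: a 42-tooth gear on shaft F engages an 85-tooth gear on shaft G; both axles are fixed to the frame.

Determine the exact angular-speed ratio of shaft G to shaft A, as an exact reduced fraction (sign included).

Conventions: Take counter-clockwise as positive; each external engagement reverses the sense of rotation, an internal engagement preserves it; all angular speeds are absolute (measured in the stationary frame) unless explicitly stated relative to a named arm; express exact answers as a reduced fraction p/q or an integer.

class = fixed-axis compound train [6 meshes; 6 ratios multiply, 6 sense flips]
mesh 1 [35T→44T]: running ratio 35/44, sense −
mesh 2 [32T→32T]: running ratio 35/44, sense +
mesh 3 [32T→78T]: running ratio 140/429, sense −
mesh 4 [37T→45T]: running ratio 1036/3861, sense +
mesh 5 [45T→22T]: running ratio 2590/4719, sense −
mesh 6 [42T→85T]: running ratio 7252/26741, sense +
ω_out/ω_in = 7252/26741

7252/26741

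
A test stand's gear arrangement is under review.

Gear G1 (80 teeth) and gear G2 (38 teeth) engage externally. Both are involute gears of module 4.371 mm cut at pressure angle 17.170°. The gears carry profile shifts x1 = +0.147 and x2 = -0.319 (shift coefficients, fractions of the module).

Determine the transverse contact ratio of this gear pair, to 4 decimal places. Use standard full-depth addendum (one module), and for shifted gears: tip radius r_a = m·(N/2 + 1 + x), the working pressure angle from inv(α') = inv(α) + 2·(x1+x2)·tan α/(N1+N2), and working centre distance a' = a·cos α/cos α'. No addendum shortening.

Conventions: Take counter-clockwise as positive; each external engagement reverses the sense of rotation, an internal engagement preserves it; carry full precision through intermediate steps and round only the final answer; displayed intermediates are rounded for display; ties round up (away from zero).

single-mesh involute tooth geometry (80T engaging 38T at module 4.371)
base radii: r_b1 = 167.047917, r_b2 = 79.347760
tip radii: r_a1 = 179.853537, r_a2 = 86.025651
inv(α') = inv(17.170°) + 2·(+0.147-0.319)·tan α/(80+38) = 0.00840425  ⇒  α' = 16.61028°
a' = a·cos α / cos α' = 257.8890·cos 17.170°/cos 16.61028° = 257.125178
action lengths: √(r_a1²−r_b1²) = 66.650493, √(r_a2²−r_b2²) = 33.231695
base pitch p_b = π·m·cos α = 13.119913
CR = (66.650493 + 33.231695 − 257.125178·sin 16.61028°)/13.119913 = 2.010707
contact ratio ≈ 2.0107

2.0107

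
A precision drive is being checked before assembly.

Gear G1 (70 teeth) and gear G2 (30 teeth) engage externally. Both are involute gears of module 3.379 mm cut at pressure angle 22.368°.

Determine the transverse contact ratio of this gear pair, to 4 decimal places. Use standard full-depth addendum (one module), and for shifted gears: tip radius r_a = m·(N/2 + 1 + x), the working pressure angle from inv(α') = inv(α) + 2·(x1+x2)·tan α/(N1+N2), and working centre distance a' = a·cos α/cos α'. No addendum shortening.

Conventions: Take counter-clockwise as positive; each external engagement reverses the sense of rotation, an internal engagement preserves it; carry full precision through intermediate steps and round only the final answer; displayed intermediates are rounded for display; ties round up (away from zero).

1.6203

topology: single-mesh involute geometry — m = 3.379, 70T/30T pair
base radii: r_b1 = 109.366590, r_b2 = 46.871396
tip radii: r_a1 = 121.644000, r_a2 = 54.064000
no profile shift: α' = α, a' = a
action lengths: √(r_a1²−r_b1²) = 53.256096, √(r_a2²−r_b2²) = 26.944171
base pitch p_b = π·m·cos α = 9.816722
CR = (53.256096 + 26.944171 − 168.950000·sin 22.36800°)/9.816722 = 1.620264
contact ratio ≈ 1.6203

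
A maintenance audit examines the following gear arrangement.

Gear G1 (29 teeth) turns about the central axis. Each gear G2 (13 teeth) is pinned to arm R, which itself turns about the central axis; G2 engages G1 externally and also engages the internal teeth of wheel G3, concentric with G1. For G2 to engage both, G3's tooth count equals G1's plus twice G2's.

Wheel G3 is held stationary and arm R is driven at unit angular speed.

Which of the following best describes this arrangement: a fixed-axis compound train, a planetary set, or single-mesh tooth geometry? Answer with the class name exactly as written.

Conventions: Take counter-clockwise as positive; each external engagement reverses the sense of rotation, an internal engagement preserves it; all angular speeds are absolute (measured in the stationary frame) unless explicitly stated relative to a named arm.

planetary set

recognized (axles ride arm R): planetary set, 29/13/55 teeth
classification: planetary set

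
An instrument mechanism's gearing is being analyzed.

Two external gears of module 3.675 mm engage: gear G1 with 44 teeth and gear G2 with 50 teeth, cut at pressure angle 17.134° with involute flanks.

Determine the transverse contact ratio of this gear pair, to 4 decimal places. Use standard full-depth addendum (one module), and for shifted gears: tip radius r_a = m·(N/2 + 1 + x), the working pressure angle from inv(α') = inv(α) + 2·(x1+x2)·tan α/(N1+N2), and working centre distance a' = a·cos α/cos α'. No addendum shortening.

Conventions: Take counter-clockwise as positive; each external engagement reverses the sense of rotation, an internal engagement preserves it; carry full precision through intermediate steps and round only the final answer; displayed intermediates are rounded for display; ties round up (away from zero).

recognized (one external pair, fixed centres): single-mesh tooth geometry, m = 3.675, N1 = 44, N2 = 50
base radii: r_b1 = 77.261744, r_b2 = 87.797437
tip radii: r_a1 = 84.525000, r_a2 = 95.550000
no profile shift: α' = α, a' = a
action lengths: √(r_a1²−r_b1²) = 34.279709, √(r_a2²−r_b2²) = 37.701626
base pitch p_b = π·m·cos α = 11.032951
CR = (34.279709 + 37.701626 − 172.725000·sin 17.13400°)/11.032951 = 1.912024
contact ratio ≈ 1.9120

1.9120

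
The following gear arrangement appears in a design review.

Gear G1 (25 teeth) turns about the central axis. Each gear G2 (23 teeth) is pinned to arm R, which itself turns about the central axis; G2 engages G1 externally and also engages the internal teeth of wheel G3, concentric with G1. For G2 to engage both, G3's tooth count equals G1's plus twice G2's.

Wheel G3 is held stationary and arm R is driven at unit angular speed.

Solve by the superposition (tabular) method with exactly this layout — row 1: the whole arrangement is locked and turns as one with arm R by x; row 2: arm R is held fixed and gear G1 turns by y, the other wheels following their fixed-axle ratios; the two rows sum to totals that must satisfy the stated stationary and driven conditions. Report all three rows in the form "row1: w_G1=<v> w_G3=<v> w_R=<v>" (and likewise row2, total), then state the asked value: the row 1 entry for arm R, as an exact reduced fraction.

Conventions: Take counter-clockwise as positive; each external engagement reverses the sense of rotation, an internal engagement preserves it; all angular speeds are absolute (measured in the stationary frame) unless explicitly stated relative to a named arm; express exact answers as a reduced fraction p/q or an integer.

topology: planetary set — G1 25T / G2 23T / G3 71T, arm = carrier (Willis)
superposition row 1 [locked train]: every member turns x
row 2: sun turns y, ring = −(25/71)·y, arm 0
boundary: total ω_ring = x − (25/71)·y = 0 and total ω_arm = x = 1  ⇒  y = 71/25, x = 1
row 2 ring = −(25/71)·71/25 = -1
totals (row 1 + row 2): sun 1 + 71/25 = 96/25, ring 1 + (-1) = 0, arm 1 + 0 = 1
asked cell (row1, arm) = 1

row1: w_G1=1 w_G3=1 w_R=1
row2: w_G1=71/25 w_G3=-1 w_R=0
total: w_G1=96/25 w_G3=0 w_R=1
asked value: 1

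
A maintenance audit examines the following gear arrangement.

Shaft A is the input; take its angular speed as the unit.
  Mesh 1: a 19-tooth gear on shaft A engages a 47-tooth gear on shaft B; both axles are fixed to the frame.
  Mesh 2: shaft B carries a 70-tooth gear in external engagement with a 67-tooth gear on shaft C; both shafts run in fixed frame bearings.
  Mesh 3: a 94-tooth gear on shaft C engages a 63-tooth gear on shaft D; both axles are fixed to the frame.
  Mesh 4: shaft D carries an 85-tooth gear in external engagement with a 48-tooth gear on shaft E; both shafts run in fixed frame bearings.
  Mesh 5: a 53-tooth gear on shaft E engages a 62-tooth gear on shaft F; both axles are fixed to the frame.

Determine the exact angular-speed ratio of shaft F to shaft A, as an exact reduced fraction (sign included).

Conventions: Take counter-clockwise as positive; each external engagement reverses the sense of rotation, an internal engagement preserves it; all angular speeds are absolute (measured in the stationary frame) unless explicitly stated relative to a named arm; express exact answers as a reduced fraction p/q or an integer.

class = fixed-axis compound train [5 meshes; 5 ratios multiply, 5 sense flips]
mesh 1 [19T→47T]: running ratio 19/47, sense −
mesh 2 [70T→67T]: running ratio 1330/3149, sense +
mesh 3 [94T→63T]: running ratio 380/603, sense −
mesh 4 [85T→48T]: running ratio 8075/7236, sense +
mesh 5 [53T→62T]: running ratio 427975/448632, sense −
ω_out/ω_in = -427975/448632

-427975/448632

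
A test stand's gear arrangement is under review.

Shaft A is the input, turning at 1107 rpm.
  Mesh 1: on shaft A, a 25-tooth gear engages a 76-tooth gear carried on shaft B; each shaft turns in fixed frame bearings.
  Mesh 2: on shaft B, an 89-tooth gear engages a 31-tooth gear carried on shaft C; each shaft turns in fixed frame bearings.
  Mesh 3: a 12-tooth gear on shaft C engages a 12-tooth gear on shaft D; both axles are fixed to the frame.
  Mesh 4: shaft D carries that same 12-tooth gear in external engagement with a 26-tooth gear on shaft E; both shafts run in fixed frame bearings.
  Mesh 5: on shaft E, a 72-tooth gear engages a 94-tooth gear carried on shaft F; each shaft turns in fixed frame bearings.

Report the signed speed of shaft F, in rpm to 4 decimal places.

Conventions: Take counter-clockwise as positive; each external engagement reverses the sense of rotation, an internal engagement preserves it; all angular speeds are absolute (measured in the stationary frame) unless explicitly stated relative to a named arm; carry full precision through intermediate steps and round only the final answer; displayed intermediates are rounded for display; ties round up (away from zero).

-369.5855 rpm

recognized (6 fixed axles, 5 meshes): fixed-axis compound train
mesh 1 [25T→76T]: ω = 1107.0000×25/76 = 364.1447 rpm, sense flips to −
mesh 2 [89T→31T]: ω = 364.1447×89/31 = 1045.4478 rpm, sense flips to +
mesh 3 [12T→12T]: ω = 1045.4478×12/12 = 1045.4478 rpm, sense flips to −
mesh 4 [12T→26T]: ω = 1045.4478×12/26 = 482.5144 rpm, sense flips to +
mesh 5 [72T→94T]: ω = 482.5144×72/94 = 369.5855 rpm, sense flips to −
signed output speed = -369.5855 rpm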